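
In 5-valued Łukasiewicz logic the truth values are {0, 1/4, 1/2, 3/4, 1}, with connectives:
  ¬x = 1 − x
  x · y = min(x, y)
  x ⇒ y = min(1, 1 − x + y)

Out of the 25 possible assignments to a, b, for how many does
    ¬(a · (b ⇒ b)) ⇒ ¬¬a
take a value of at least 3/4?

15

value 1: 15 assignments (counts)
value 1/2: 5 assignments
value 0: 5 assignments
So 15 of the 25 assignments meet the threshold.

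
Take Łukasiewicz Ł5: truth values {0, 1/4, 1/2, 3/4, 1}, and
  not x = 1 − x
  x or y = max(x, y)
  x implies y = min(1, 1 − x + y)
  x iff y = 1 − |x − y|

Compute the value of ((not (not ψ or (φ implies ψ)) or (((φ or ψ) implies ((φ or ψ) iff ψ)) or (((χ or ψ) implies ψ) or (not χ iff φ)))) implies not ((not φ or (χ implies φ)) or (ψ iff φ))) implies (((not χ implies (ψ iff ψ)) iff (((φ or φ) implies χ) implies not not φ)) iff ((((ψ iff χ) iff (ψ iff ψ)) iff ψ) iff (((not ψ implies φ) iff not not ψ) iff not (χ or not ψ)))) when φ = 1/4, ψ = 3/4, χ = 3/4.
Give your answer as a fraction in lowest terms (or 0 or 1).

not ψ = not 3/4 = 1/4
φ implies ψ = 1/4 implies 3/4 = 1
not ψ or (φ implies ψ) = 1/4 or 1 = 1
not (not ψ or (φ implies ψ)) = not 1 = 0
φ or ψ = 1/4 or 3/4 = 3/4
φ or ψ = 1/4 or 3/4 = 3/4
(φ or ψ) iff ψ = 3/4 iff 3/4 = 1
(φ or ψ) implies ((φ or ψ) iff ψ) = 3/4 implies 1 = 1
χ or ψ = 3/4 or 3/4 = 3/4
(χ or ψ) implies ψ = 3/4 implies 3/4 = 1
not χ = not 3/4 = 1/4
not χ iff φ = 1/4 iff 1/4 = 1
((χ or ψ) implies ψ) or (not χ iff φ) = 1 or 1 = 1
((φ or ψ) implies ((φ or ψ) iff ψ)) or (((χ or ψ) implies ψ) or (not χ iff φ)) = 1 or 1 = 1
not (not ψ or (φ implies ψ)) or (((φ or ψ) implies ((φ or ψ) iff ψ)) or (((χ or ψ) implies ψ) or (not χ iff φ))) = 0 or 1 = 1
not φ = not 1/4 = 3/4
χ implies φ = 3/4 implies 1/4 = 1/2
not φ or (χ implies φ) = 3/4 or 1/2 = 3/4
ψ iff φ = 3/4 iff 1/4 = 1/2
(not φ or (χ implies φ)) or (ψ iff φ) = 3/4 or 1/2 = 3/4
not ((not φ or (χ implies φ)) or (ψ iff φ)) = not 3/4 = 1/4
(not (not ψ or (φ implies ψ)) or (((φ or ψ) implies ((φ or ψ) iff ψ)) or (((χ or ψ) implies ψ) or (not χ iff φ)))) implies not ((not φ or (χ implies φ)) or (ψ iff φ)) = 1 implies 1/4 = 1/4
not χ = not 3/4 = 1/4
ψ iff ψ = 3/4 iff 3/4 = 1
not χ implies (ψ iff ψ) = 1/4 implies 1 = 1
φ or φ = 1/4 or 1/4 = 1/4
(φ or φ) implies χ = 1/4 implies 3/4 = 1
not φ = not 1/4 = 3/4
not not φ = not 3/4 = 1/4
((φ or φ) implies χ) implies not not φ = 1 implies 1/4 = 1/4
(not χ implies (ψ iff ψ)) iff (((φ or φ) implies χ) implies not not φ) = 1 iff 1/4 = 1/4
ψ iff χ = 3/4 iff 3/4 = 1
ψ iff ψ = 3/4 iff 3/4 = 1
(ψ iff χ) iff (ψ iff ψ) = 1 iff 1 = 1
((ψ iff χ) iff (ψ iff ψ)) iff ψ = 1 iff 3/4 = 3/4
not ψ = not 3/4 = 1/4
not ψ implies φ = 1/4 implies 1/4 = 1
not ψ = not 3/4 = 1/4
not not ψ = not 1/4 = 3/4
(not ψ implies φ) iff not not ψ = 1 iff 3/4 = 3/4
not ψ = not 3/4 = 1/4
χ or not ψ = 3/4 or 1/4 = 3/4
not (χ or not ψ) = not 3/4 = 1/4
((not ψ implies φ) iff not not ψ) iff not (χ or not ψ) = 3/4 iff 1/4 = 1/2
(((ψ iff χ) iff (ψ iff ψ)) iff ψ) iff (((not ψ implies φ) iff not not ψ) iff not (χ or not ψ)) = 3/4 iff 1/2 = 3/4
((not χ implies (ψ iff ψ)) iff (((φ or φ) implies χ) implies not not φ)) iff ((((ψ iff χ) iff (ψ iff ψ)) iff ψ) iff (((not ψ implies φ) iff not not ψ) iff not (χ or not ψ))) = 1/4 iff 3/4 = 1/2
((not (not ψ or (φ implies ψ)) or (((φ or ψ) implies ((φ or ψ) iff ψ)) or (((χ or ψ) implies ψ) or (not χ iff φ)))) implies not ((not φ or (χ implies φ)) or (ψ iff φ))) implies (((not χ implies (ψ iff ψ)) iff (((φ or φ) implies χ) implies not not φ)) iff ((((ψ iff χ) iff (ψ iff ψ)) iff ψ) iff (((not ψ implies φ) iff not not ψ) iff not (χ or not ψ)))) = 1/4 implies 1/2 = 1

1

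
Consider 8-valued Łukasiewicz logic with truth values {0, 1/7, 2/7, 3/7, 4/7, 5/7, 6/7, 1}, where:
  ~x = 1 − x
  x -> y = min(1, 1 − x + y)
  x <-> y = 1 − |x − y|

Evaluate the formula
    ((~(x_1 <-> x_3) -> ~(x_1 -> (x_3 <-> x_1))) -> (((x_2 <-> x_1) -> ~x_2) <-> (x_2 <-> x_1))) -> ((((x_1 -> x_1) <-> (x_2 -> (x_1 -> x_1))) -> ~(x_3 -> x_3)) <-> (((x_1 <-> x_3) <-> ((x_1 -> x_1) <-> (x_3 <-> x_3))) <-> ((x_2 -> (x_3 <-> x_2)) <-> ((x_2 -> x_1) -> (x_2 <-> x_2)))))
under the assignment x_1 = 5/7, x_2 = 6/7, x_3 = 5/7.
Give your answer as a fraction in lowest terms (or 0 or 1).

4/7

x_1 <-> x_3 = 5/7 <-> 5/7 = 1
~(x_1 <-> x_3) = ~1 = 0
x_3 <-> x_1 = 5/7 <-> 5/7 = 1
x_1 -> (x_3 <-> x_1) = 5/7 -> 1 = 1
~(x_1 -> (x_3 <-> x_1)) = ~1 = 0
~(x_1 <-> x_3) -> ~(x_1 -> (x_3 <-> x_1)) = 0 -> 0 = 1
x_2 <-> x_1 = 6/7 <-> 5/7 = 6/7
~x_2 = ~6/7 = 1/7
(x_2 <-> x_1) -> ~x_2 = 6/7 -> 1/7 = 2/7
x_2 <-> x_1 = 6/7 <-> 5/7 = 6/7
((x_2 <-> x_1) -> ~x_2) <-> (x_2 <-> x_1) = 2/7 <-> 6/7 = 3/7
(~(x_1 <-> x_3) -> ~(x_1 -> (x_3 <-> x_1))) -> (((x_2 <-> x_1) -> ~x_2) <-> (x_2 <-> x_1)) = 1 -> 3/7 = 3/7
x_1 -> x_1 = 5/7 -> 5/7 = 1
x_1 -> x_1 = 5/7 -> 5/7 = 1
x_2 -> (x_1 -> x_1) = 6/7 -> 1 = 1
(x_1 -> x_1) <-> (x_2 -> (x_1 -> x_1)) = 1 <-> 1 = 1
x_3 -> x_3 = 5/7 -> 5/7 = 1
~(x_3 -> x_3) = ~1 = 0
((x_1 -> x_1) <-> (x_2 -> (x_1 -> x_1))) -> ~(x_3 -> x_3) = 1 -> 0 = 0
x_1 <-> x_3 = 5/7 <-> 5/7 = 1
x_1 -> x_1 = 5/7 -> 5/7 = 1
x_3 <-> x_3 = 5/7 <-> 5/7 = 1
(x_1 -> x_1) <-> (x_3 <-> x_3) = 1 <-> 1 = 1
(x_1 <-> x_3) <-> ((x_1 -> x_1) <-> (x_3 <-> x_3)) = 1 <-> 1 = 1
x_3 <-> x_2 = 5/7 <-> 6/7 = 6/7
x_2 -> (x_3 <-> x_2) = 6/7 -> 6/7 = 1
x_2 -> x_1 = 6/7 -> 5/7 = 6/7
x_2 <-> x_2 = 6/7 <-> 6/7 = 1
(x_2 -> x_1) -> (x_2 <-> x_2) = 6/7 -> 1 = 1
(x_2 -> (x_3 <-> x_2)) <-> ((x_2 -> x_1) -> (x_2 <-> x_2)) = 1 <-> 1 = 1
((x_1 <-> x_3) <-> ((x_1 -> x_1) <-> (x_3 <-> x_3))) <-> ((x_2 -> (x_3 <-> x_2)) <-> ((x_2 -> x_1) -> (x_2 <-> x_2))) = 1 <-> 1 = 1
(((x_1 -> x_1) <-> (x_2 -> (x_1 -> x_1))) -> ~(x_3 -> x_3)) <-> (((x_1 <-> x_3) <-> ((x_1 -> x_1) <-> (x_3 <-> x_3))) <-> ((x_2 -> (x_3 <-> x_2)) <-> ((x_2 -> x_1) -> (x_2 <-> x_2)))) = 0 <-> 1 = 0
((~(x_1 <-> x_3) -> ~(x_1 -> (x_3 <-> x_1))) -> (((x_2 <-> x_1) -> ~x_2) <-> (x_2 <-> x_1))) -> ((((x_1 -> x_1) <-> (x_2 -> (x_1 -> x_1))) -> ~(x_3 -> x_3)) <-> (((x_1 <-> x_3) <-> ((x_1 -> x_1) <-> (x_3 <-> x_3))) <-> ((x_2 -> (x_3 <-> x_2)) <-> ((x_2 -> x_1) -> (x_2 <-> x_2))))) = 3/7 -> 0 = 4/7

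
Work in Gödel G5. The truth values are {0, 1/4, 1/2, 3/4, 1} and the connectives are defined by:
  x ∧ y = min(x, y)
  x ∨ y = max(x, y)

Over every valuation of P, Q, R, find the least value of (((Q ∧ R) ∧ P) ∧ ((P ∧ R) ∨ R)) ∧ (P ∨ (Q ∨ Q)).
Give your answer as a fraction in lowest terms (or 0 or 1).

Take P = 0, Q = 0, R = 0:
Q ∧ R = 0 ∧ 0 = 0
(Q ∧ R) ∧ P = 0 ∧ 0 = 0
P ∧ R = 0 ∧ 0 = 0
(P ∧ R) ∨ R = 0 ∨ 0 = 0
((Q ∧ R) ∧ P) ∧ ((P ∧ R) ∨ R) = 0 ∧ 0 = 0
Q ∨ Q = 0 ∨ 0 = 0
P ∨ (Q ∨ Q) = 0 ∨ 0 = 0
(((Q ∧ R) ∧ P) ∧ ((P ∧ R) ∨ R)) ∧ (P ∨ (Q ∨ Q)) = 0 ∧ 0 = 0
No assignment yields a value below 0, so this is the minimum.

0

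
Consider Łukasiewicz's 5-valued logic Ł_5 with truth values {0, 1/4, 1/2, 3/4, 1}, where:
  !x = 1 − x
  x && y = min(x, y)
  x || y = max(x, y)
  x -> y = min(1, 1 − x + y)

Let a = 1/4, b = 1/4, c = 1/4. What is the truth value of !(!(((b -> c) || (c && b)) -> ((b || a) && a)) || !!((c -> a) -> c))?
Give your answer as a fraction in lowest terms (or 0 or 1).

b -> c = 1/4 -> 1/4 = 1
c && b = 1/4 && 1/4 = 1/4
(b -> c) || (c && b) = 1 || 1/4 = 1
b || a = 1/4 || 1/4 = 1/4
(b || a) && a = 1/4 && 1/4 = 1/4
((b -> c) || (c && b)) -> ((b || a) && a) = 1 -> 1/4 = 1/4
!(((b -> c) || (c && b)) -> ((b || a) && a)) = !1/4 = 3/4
c -> a = 1/4 -> 1/4 = 1
(c -> a) -> c = 1 -> 1/4 = 1/4
!((c -> a) -> c) = !1/4 = 3/4
!!((c -> a) -> c) = !3/4 = 1/4
!(((b -> c) || (c && b)) -> ((b || a) && a)) || !!((c -> a) -> c) = 3/4 || 1/4 = 3/4
!(!(((b -> c) || (c && b)) -> ((b || a) && a)) || !!((c -> a) -> c)) = !3/4 = 1/4

1/4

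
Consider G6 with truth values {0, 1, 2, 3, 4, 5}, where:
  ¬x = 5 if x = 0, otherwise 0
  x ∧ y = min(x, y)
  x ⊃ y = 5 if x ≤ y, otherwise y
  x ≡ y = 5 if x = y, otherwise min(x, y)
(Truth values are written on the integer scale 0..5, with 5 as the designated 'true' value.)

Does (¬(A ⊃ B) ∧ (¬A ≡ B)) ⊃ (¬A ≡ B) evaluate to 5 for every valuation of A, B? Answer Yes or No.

At A = 5, B = 1, for instance:
A ⊃ B = 5 ⊃ 1 = 1
¬(A ⊃ B) = ¬1 = 0
¬A = ¬5 = 0
¬A ≡ B = 0 ≡ 1 = 0
¬(A ⊃ B) ∧ (¬A ≡ B) = 0 ∧ 0 = 0
(¬(A ⊃ B) ∧ (¬A ≡ B)) ⊃ (¬A ≡ B) = 0 ⊃ 0 = 5
and checking the remaining 35 assignments likewise gives ≥ 5 in every case.

Yes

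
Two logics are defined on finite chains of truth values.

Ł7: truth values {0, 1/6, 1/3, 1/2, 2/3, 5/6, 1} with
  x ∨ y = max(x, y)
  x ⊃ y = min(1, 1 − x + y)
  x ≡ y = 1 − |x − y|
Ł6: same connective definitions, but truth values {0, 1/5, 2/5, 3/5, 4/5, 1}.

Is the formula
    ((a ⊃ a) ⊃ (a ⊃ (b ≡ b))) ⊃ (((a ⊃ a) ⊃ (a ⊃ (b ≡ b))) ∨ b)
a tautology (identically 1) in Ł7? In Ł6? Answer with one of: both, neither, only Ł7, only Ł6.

In Ł7: every assignment gives 1 — tautology.
In Ł6: every assignment gives 1 — tautology.

both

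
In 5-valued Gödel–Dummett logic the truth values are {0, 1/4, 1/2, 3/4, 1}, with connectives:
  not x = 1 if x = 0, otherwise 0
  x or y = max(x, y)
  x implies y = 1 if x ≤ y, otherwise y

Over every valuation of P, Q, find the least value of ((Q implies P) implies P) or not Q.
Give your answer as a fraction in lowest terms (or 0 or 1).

Take P = 1/4, Q = 1/4:
Q implies P = 1/4 implies 1/4 = 1
(Q implies P) implies P = 1 implies 1/4 = 1/4
not Q = not 1/4 = 0
((Q implies P) implies P) or not Q = 1/4 or 0 = 1/4
No assignment yields a value below 1/4, so this is the minimum.

1/4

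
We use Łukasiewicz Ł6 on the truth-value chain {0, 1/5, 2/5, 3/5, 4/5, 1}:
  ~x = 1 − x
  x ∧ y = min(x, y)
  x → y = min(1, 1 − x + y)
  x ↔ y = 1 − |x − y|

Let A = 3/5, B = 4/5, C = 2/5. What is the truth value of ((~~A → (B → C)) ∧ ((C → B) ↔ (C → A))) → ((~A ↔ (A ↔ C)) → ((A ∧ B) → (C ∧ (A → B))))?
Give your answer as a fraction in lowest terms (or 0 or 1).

~A = ~3/5 = 2/5
~~A = ~2/5 = 3/5
B → C = 4/5 → 2/5 = 3/5
~~A → (B → C) = 3/5 → 3/5 = 1
C → B = 2/5 → 4/5 = 1
C → A = 2/5 → 3/5 = 1
(C → B) ↔ (C → A) = 1 ↔ 1 = 1
(~~A → (B → C)) ∧ ((C → B) ↔ (C → A)) = 1 ∧ 1 = 1
~A = ~3/5 = 2/5
A ↔ C = 3/5 ↔ 2/5 = 4/5
~A ↔ (A ↔ C) = 2/5 ↔ 4/5 = 3/5
A ∧ B = 3/5 ∧ 4/5 = 3/5
A → B = 3/5 → 4/5 = 1
C ∧ (A → B) = 2/5 ∧ 1 = 2/5
(A ∧ B) → (C ∧ (A → B)) = 3/5 → 2/5 = 4/5
(~A ↔ (A ↔ C)) → ((A ∧ B) → (C ∧ (A → B))) = 3/5 → 4/5 = 1
((~~A → (B → C)) ∧ ((C → B) ↔ (C → A))) → ((~A ↔ (A ↔ C)) → ((A ∧ B) → (C ∧ (A → B)))) = 1 → 1 = 1

1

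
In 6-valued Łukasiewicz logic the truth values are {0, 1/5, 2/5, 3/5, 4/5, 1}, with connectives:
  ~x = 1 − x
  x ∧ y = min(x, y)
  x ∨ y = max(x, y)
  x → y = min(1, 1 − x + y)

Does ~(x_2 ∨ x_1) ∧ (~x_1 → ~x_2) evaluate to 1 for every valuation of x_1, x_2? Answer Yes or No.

Counterexample: take x_1 = 0, x_2 = 1/5.
x_2 ∨ x_1 = 1/5 ∨ 0 = 1/5
~(x_2 ∨ x_1) = ~1/5 = 4/5
~x_1 = ~0 = 1
~x_2 = ~1/5 = 4/5
~x_1 → ~x_2 = 1 → 4/5 = 4/5
~(x_2 ∨ x_1) ∧ (~x_1 → ~x_2) = 4/5 ∧ 4/5 = 4/5
This gives 4/5 ≠ 1.

No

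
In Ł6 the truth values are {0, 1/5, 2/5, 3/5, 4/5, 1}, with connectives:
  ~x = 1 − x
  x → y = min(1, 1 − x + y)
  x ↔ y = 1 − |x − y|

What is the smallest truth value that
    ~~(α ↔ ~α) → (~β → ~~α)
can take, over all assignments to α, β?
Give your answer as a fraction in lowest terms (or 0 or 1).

3/5

Take α = 2/5, β = 0:
~α = ~2/5 = 3/5
α ↔ ~α = 2/5 ↔ 3/5 = 4/5
~(α ↔ ~α) = ~4/5 = 1/5
~~(α ↔ ~α) = ~1/5 = 4/5
~β = ~0 = 1
~α = ~2/5 = 3/5
~~α = ~3/5 = 2/5
~β → ~~α = 1 → 2/5 = 2/5
~~(α ↔ ~α) → (~β → ~~α) = 4/5 → 2/5 = 3/5
No assignment yields a value below 3/5, so this is the minimum.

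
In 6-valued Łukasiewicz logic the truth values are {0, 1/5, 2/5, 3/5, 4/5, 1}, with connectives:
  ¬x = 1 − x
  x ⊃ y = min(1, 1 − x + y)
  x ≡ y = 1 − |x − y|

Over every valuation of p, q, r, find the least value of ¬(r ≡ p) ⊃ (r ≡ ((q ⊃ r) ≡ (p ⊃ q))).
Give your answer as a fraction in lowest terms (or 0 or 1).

1/5

Take p = 4/5, q = 2/5, r = 0:
r ≡ p = 0 ≡ 4/5 = 1/5
¬(r ≡ p) = ¬1/5 = 4/5
q ⊃ r = 2/5 ⊃ 0 = 3/5
p ⊃ q = 4/5 ⊃ 2/5 = 3/5
(q ⊃ r) ≡ (p ⊃ q) = 3/5 ≡ 3/5 = 1
r ≡ ((q ⊃ r) ≡ (p ⊃ q)) = 0 ≡ 1 = 0
¬(r ≡ p) ⊃ (r ≡ ((q ⊃ r) ≡ (p ⊃ q))) = 4/5 ⊃ 0 = 1/5
No assignment yields a value below 1/5, so this is the minimum.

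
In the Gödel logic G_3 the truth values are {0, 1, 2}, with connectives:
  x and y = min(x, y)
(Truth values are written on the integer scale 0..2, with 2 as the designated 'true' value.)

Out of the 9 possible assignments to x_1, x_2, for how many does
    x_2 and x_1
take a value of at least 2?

1

x_1 = 0, x_2 = 0 ↦ 0  <
x_1 = 0, x_2 = 1 ↦ 0  <
x_1 = 0, x_2 = 2 ↦ 0  <
x_1 = 1, x_2 = 0 ↦ 0  <
x_1 = 1, x_2 = 1 ↦ 1  <
x_1 = 1, x_2 = 2 ↦ 1  <
x_1 = 2, x_2 = 0 ↦ 0  <
x_1 = 2, x_2 = 1 ↦ 1  <
x_1 = 2, x_2 = 2 ↦ 2  ≥
So 1 of the 9 assignments meets the threshold.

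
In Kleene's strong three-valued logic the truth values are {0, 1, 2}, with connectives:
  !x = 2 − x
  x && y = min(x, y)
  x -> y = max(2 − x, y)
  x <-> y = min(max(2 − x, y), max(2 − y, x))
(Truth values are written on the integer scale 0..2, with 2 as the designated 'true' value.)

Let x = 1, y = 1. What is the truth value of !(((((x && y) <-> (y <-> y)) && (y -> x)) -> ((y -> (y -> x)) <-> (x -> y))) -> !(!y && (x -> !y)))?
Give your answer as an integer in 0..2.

1

x && y = 1 && 1 = 1
y <-> y = 1 <-> 1 = 1
(x && y) <-> (y <-> y) = 1 <-> 1 = 1
y -> x = 1 -> 1 = 1
((x && y) <-> (y <-> y)) && (y -> x) = 1 && 1 = 1
y -> x = 1 -> 1 = 1
y -> (y -> x) = 1 -> 1 = 1
x -> y = 1 -> 1 = 1
(y -> (y -> x)) <-> (x -> y) = 1 <-> 1 = 1
(((x && y) <-> (y <-> y)) && (y -> x)) -> ((y -> (y -> x)) <-> (x -> y)) = 1 -> 1 = 1
!y = !1 = 1
!y = !1 = 1
x -> !y = 1 -> 1 = 1
!y && (x -> !y) = 1 && 1 = 1
!(!y && (x -> !y)) = !1 = 1
((((x && y) <-> (y <-> y)) && (y -> x)) -> ((y -> (y -> x)) <-> (x -> y))) -> !(!y && (x -> !y)) = 1 -> 1 = 1
!(((((x && y) <-> (y <-> y)) && (y -> x)) -> ((y -> (y -> x)) <-> (x -> y))) -> !(!y && (x -> !y))) = !1 = 1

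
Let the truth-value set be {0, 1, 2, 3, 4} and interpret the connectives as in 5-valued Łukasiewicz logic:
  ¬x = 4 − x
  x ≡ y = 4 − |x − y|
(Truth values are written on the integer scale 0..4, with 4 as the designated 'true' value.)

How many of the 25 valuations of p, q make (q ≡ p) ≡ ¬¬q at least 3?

14

value 4: 7 assignments (counts)
value 3: 7 assignments (counts)
value 2: 6 assignments
value 1: 3 assignments
value 0: 2 assignments
So 14 of the 25 assignments meet the threshold.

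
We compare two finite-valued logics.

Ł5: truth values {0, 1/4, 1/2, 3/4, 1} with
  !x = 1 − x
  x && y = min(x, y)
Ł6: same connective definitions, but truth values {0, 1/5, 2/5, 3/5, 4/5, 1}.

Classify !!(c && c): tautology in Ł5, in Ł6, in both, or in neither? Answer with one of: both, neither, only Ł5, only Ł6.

neither

In Ł5: at c = 0 the value is 0 — not a tautology.
In Ł6: at c = 0 the value is 0 — not a tautology.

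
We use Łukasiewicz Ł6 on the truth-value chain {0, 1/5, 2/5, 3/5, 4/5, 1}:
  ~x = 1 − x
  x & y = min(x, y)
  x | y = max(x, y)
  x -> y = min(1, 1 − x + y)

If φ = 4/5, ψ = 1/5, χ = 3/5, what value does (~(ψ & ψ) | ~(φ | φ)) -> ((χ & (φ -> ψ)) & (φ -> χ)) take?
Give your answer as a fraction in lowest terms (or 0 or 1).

ψ & ψ = 1/5 & 1/5 = 1/5
~(ψ & ψ) = ~1/5 = 4/5
φ | φ = 4/5 | 4/5 = 4/5
~(φ | φ) = ~4/5 = 1/5
~(ψ & ψ) | ~(φ | φ) = 4/5 | 1/5 = 4/5
φ -> ψ = 4/5 -> 1/5 = 2/5
χ & (φ -> ψ) = 3/5 & 2/5 = 2/5
φ -> χ = 4/5 -> 3/5 = 4/5
(χ & (φ -> ψ)) & (φ -> χ) = 2/5 & 4/5 = 2/5
(~(ψ & ψ) | ~(φ | φ)) -> ((χ & (φ -> ψ)) & (φ -> χ)) = 4/5 -> 2/5 = 3/5

3/5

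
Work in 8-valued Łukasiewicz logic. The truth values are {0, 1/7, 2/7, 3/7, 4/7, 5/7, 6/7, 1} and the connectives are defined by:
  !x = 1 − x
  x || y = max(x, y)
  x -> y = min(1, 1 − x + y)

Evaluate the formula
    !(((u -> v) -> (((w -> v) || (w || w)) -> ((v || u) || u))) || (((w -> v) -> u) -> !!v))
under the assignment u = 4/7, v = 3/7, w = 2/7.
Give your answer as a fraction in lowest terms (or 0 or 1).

u -> v = 4/7 -> 3/7 = 6/7
w -> v = 2/7 -> 3/7 = 1
w || w = 2/7 || 2/7 = 2/7
(w -> v) || (w || w) = 1 || 2/7 = 1
v || u = 3/7 || 4/7 = 4/7
(v || u) || u = 4/7 || 4/7 = 4/7
((w -> v) || (w || w)) -> ((v || u) || u) = 1 -> 4/7 = 4/7
(u -> v) -> (((w -> v) || (w || w)) -> ((v || u) || u)) = 6/7 -> 4/7 = 5/7
w -> v = 2/7 -> 3/7 = 1
(w -> v) -> u = 1 -> 4/7 = 4/7
!v = !3/7 = 4/7
!!v = !4/7 = 3/7
((w -> v) -> u) -> !!v = 4/7 -> 3/7 = 6/7
((u -> v) -> (((w -> v) || (w || w)) -> ((v || u) || u))) || (((w -> v) -> u) -> !!v) = 5/7 || 6/7 = 6/7
!(((u -> v) -> (((w -> v) || (w || w)) -> ((v || u) || u))) || (((w -> v) -> u) -> !!v)) = !6/7 = 1/7

1/7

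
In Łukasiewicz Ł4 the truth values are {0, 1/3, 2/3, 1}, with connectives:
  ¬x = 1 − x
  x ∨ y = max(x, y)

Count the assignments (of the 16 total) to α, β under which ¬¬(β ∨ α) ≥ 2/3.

α = 0, β = 0 ↦ 0  <
α = 0, β = 1/3 ↦ 1/3  <
α = 0, β = 2/3 ↦ 2/3  ≥
α = 0, β = 1 ↦ 1  ≥
α = 1/3, β = 0 ↦ 1/3  <
α = 1/3, β = 1/3 ↦ 1/3  <
α = 1/3, β = 2/3 ↦ 2/3  ≥
α = 1/3, β = 1 ↦ 1  ≥
α = 2/3, β = 0 ↦ 2/3  ≥
α = 2/3, β = 1/3 ↦ 2/3  ≥
α = 2/3, β = 2/3 ↦ 2/3  ≥
α = 2/3, β = 1 ↦ 1  ≥
α = 1, β = 0 ↦ 1  ≥
α = 1, β = 1/3 ↦ 1  ≥
α = 1, β = 2/3 ↦ 1  ≥
α = 1, β = 1 ↦ 1  ≥
So 12 of the 16 assignments meet the threshold.

12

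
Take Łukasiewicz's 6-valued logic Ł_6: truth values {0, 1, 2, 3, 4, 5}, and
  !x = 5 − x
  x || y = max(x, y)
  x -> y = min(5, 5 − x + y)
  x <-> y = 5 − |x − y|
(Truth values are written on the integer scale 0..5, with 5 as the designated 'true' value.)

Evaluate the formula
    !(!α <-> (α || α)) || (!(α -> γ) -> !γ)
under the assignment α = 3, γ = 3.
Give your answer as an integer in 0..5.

!α = !3 = 2
α || α = 3 || 3 = 3
!α <-> (α || α) = 2 <-> 3 = 4
!(!α <-> (α || α)) = !4 = 1
α -> γ = 3 -> 3 = 5
!(α -> γ) = !5 = 0
!γ = !3 = 2
!(α -> γ) -> !γ = 0 -> 2 = 5
!(!α <-> (α || α)) || (!(α -> γ) -> !γ) = 1 || 5 = 5

5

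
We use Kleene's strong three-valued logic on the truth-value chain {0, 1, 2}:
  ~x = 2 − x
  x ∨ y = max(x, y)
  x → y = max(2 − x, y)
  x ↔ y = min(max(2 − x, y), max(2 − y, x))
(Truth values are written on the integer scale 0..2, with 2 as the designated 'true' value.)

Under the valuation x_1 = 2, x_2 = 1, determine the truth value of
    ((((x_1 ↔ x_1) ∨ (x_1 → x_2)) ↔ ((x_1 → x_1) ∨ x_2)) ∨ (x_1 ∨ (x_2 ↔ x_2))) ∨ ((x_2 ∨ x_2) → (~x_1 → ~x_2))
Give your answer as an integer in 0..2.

2

x_1 ↔ x_1 = 2 ↔ 2 = 2
x_1 → x_2 = 2 → 1 = 1
(x_1 ↔ x_1) ∨ (x_1 → x_2) = 2 ∨ 1 = 2
x_1 → x_1 = 2 → 2 = 2
(x_1 → x_1) ∨ x_2 = 2 ∨ 1 = 2
((x_1 ↔ x_1) ∨ (x_1 → x_2)) ↔ ((x_1 → x_1) ∨ x_2) = 2 ↔ 2 = 2
x_2 ↔ x_2 = 1 ↔ 1 = 1
x_1 ∨ (x_2 ↔ x_2) = 2 ∨ 1 = 2
(((x_1 ↔ x_1) ∨ (x_1 → x_2)) ↔ ((x_1 → x_1) ∨ x_2)) ∨ (x_1 ∨ (x_2 ↔ x_2)) = 2 ∨ 2 = 2
x_2 ∨ x_2 = 1 ∨ 1 = 1
~x_1 = ~2 = 0
~x_2 = ~1 = 1
~x_1 → ~x_2 = 0 → 1 = 2
(x_2 ∨ x_2) → (~x_1 → ~x_2) = 1 → 2 = 2
((((x_1 ↔ x_1) ∨ (x_1 → x_2)) ↔ ((x_1 → x_1) ∨ x_2)) ∨ (x_1 ∨ (x_2 ↔ x_2))) ∨ ((x_2 ∨ x_2) → (~x_1 → ~x_2)) = 2 ∨ 2 = 2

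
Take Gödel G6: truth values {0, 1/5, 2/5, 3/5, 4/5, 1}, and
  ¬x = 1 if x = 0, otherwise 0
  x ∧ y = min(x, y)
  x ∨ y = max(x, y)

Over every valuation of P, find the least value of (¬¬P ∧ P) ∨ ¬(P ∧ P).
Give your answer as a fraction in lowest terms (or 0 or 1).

Take P = 1/5:
¬P = ¬1/5 = 0
¬¬P = ¬0 = 1
¬¬P ∧ P = 1 ∧ 1/5 = 1/5
P ∧ P = 1/5 ∧ 1/5 = 1/5
¬(P ∧ P) = ¬1/5 = 0
(¬¬P ∧ P) ∨ ¬(P ∧ P) = 1/5 ∨ 0 = 1/5
No assignment yields a value below 1/5, so this is the minimum.

1/5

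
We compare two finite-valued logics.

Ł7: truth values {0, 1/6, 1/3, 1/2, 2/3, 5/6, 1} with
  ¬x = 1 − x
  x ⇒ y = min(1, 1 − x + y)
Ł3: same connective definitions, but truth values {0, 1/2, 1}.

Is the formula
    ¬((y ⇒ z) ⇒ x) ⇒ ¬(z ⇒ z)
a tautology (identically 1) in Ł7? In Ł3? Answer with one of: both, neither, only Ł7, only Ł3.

In Ł7: at x = 0, y = 0, z = 0 the value is 0 — not a tautology.
In Ł3: at x = 0, y = 0, z = 0 the value is 0 — not a tautology.

neither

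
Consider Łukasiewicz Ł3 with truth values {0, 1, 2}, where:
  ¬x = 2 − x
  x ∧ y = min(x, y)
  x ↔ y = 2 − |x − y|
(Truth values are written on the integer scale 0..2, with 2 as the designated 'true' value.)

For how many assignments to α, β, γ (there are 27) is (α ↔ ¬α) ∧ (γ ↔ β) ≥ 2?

3

value 2: 3 assignments (counts)
value 1: 4 assignments
value 0: 20 assignments
So 3 of the 27 assignments meet the threshold.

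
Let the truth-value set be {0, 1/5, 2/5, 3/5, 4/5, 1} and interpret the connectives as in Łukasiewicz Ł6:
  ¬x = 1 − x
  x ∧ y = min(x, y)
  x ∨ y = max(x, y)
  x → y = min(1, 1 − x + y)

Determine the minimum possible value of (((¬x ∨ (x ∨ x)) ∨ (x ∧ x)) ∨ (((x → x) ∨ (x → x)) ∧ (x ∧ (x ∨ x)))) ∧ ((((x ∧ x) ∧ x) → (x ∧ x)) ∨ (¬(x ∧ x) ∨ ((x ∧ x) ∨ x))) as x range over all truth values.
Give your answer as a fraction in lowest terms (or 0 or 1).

3/5

Take x = 2/5:
¬x = ¬2/5 = 3/5
x ∨ x = 2/5 ∨ 2/5 = 2/5
¬x ∨ (x ∨ x) = 3/5 ∨ 2/5 = 3/5
x ∧ x = 2/5 ∧ 2/5 = 2/5
(¬x ∨ (x ∨ x)) ∨ (x ∧ x) = 3/5 ∨ 2/5 = 3/5
x → x = 2/5 → 2/5 = 1
x → x = 2/5 → 2/5 = 1
(x → x) ∨ (x → x) = 1 ∨ 1 = 1
x ∨ x = 2/5 ∨ 2/5 = 2/5
x ∧ (x ∨ x) = 2/5 ∧ 2/5 = 2/5
((x → x) ∨ (x → x)) ∧ (x ∧ (x ∨ x)) = 1 ∧ 2/5 = 2/5
((¬x ∨ (x ∨ x)) ∨ (x ∧ x)) ∨ (((x → x) ∨ (x → x)) ∧ (x ∧ (x ∨ x))) = 3/5 ∨ 2/5 = 3/5
x ∧ x = 2/5 ∧ 2/5 = 2/5
(x ∧ x) ∧ x = 2/5 ∧ 2/5 = 2/5
x ∧ x = 2/5 ∧ 2/5 = 2/5
((x ∧ x) ∧ x) → (x ∧ x) = 2/5 → 2/5 = 1
x ∧ x = 2/5 ∧ 2/5 = 2/5
¬(x ∧ x) = ¬2/5 = 3/5
x ∧ x = 2/5 ∧ 2/5 = 2/5
(x ∧ x) ∨ x = 2/5 ∨ 2/5 = 2/5
¬(x ∧ x) ∨ ((x ∧ x) ∨ x) = 3/5 ∨ 2/5 = 3/5
(((x ∧ x) ∧ x) → (x ∧ x)) ∨ (¬(x ∧ x) ∨ ((x ∧ x) ∨ x)) = 1 ∨ 3/5 = 1
(((¬x ∨ (x ∨ x)) ∨ (x ∧ x)) ∨ (((x → x) ∨ (x → x)) ∧ (x ∧ (x ∨ x)))) ∧ ((((x ∧ x) ∧ x) → (x ∧ x)) ∨ (¬(x ∧ x) ∨ ((x ∧ x) ∨ x))) = 3/5 ∧ 1 = 3/5
No assignment yields a value below 3/5, so this is the minimum.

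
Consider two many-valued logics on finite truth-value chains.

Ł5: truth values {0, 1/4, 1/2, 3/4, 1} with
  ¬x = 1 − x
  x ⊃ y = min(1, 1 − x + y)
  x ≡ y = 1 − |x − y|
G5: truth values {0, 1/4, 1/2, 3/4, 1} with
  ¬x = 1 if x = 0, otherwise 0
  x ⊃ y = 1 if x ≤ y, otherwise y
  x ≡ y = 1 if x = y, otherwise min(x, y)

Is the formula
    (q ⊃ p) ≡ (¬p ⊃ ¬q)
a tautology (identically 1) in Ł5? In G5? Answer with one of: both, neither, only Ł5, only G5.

In Ł5: every assignment gives 1 — tautology.
In G5: at p = 1/4, q = 1/2 the value is 1/4 — not a tautology.

only Ł5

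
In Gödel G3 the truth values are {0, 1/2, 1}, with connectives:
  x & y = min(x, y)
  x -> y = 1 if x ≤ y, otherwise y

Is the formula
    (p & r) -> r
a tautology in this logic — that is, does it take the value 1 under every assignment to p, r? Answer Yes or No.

p = 0, r = 0 ↦ 1
p = 0, r = 1/2 ↦ 1
p = 0, r = 1 ↦ 1
p = 1/2, r = 0 ↦ 1
p = 1/2, r = 1/2 ↦ 1
p = 1/2, r = 1 ↦ 1
p = 1, r = 0 ↦ 1
p = 1, r = 1/2 ↦ 1
p = 1, r = 1 ↦ 1
Every assignment gives a value ≥ 1.

Yes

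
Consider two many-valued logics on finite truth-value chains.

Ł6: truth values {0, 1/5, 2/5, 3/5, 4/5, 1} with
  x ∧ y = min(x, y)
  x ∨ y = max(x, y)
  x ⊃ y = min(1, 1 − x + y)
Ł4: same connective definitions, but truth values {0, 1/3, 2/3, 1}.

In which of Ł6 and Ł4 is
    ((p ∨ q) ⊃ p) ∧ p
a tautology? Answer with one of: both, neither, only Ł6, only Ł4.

In Ł6: at p = 0, q = 0 the value is 0 — not a tautology.
In Ł4: at p = 0, q = 0 the value is 0 — not a tautology.

neither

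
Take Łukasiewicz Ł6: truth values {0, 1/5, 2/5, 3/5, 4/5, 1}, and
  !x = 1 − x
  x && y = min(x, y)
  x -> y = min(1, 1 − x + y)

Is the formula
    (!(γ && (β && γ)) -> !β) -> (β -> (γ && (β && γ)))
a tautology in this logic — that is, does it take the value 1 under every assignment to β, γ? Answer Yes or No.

Yes

At β = 1/5, γ = 1, for instance:
β && γ = 1/5 && 1 = 1/5
γ && (β && γ) = 1 && 1/5 = 1/5
!(γ && (β && γ)) = !1/5 = 4/5
!β = !1/5 = 4/5
!(γ && (β && γ)) -> !β = 4/5 -> 4/5 = 1
β -> (γ && (β && γ)) = 1/5 -> 1/5 = 1
(!(γ && (β && γ)) -> !β) -> (β -> (γ && (β && γ))) = 1 -> 1 = 1
and checking the remaining 35 assignments likewise gives ≥ 1 in every case.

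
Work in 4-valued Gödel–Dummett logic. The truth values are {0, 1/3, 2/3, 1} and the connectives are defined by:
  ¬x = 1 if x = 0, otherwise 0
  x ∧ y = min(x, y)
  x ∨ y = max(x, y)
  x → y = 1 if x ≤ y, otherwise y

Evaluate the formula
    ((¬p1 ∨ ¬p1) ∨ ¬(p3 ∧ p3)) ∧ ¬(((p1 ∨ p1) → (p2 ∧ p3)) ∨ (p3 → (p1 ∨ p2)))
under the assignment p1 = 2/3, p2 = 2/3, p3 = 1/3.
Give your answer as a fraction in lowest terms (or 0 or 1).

¬p1 = ¬2/3 = 0
¬p1 = ¬2/3 = 0
¬p1 ∨ ¬p1 = 0 ∨ 0 = 0
p3 ∧ p3 = 1/3 ∧ 1/3 = 1/3
¬(p3 ∧ p3) = ¬1/3 = 0
(¬p1 ∨ ¬p1) ∨ ¬(p3 ∧ p3) = 0 ∨ 0 = 0
p1 ∨ p1 = 2/3 ∨ 2/3 = 2/3
p2 ∧ p3 = 2/3 ∧ 1/3 = 1/3
(p1 ∨ p1) → (p2 ∧ p3) = 2/3 → 1/3 = 1/3
p1 ∨ p2 = 2/3 ∨ 2/3 = 2/3
p3 → (p1 ∨ p2) = 1/3 → 2/3 = 1
((p1 ∨ p1) → (p2 ∧ p3)) ∨ (p3 → (p1 ∨ p2)) = 1/3 ∨ 1 = 1
¬(((p1 ∨ p1) → (p2 ∧ p3)) ∨ (p3 → (p1 ∨ p2))) = ¬1 = 0
((¬p1 ∨ ¬p1) ∨ ¬(p3 ∧ p3)) ∧ ¬(((p1 ∨ p1) → (p2 ∧ p3)) ∨ (p3 → (p1 ∨ p2))) = 0 ∧ 0 = 0

0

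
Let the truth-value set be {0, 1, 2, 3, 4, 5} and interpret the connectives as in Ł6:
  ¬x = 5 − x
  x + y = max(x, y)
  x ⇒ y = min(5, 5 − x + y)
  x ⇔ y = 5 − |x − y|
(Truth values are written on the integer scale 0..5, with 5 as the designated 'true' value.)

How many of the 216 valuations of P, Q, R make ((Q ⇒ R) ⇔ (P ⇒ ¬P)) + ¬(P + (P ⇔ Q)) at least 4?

131

value 5: 77 assignments (counts)
value 4: 54 assignments (counts)
value 3: 27 assignments
value 2: 32 assignments
value 1: 5 assignments
value 0: 21 assignments
So 131 of the 216 assignments meet the threshold.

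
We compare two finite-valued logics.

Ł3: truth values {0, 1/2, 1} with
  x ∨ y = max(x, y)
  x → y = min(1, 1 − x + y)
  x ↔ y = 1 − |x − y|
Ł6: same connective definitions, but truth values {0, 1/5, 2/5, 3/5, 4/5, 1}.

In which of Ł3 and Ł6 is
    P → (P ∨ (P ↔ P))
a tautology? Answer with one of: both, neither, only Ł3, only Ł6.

both

In Ł3: every assignment gives 1 — tautology.
In Ł6: every assignment gives 1 — tautology.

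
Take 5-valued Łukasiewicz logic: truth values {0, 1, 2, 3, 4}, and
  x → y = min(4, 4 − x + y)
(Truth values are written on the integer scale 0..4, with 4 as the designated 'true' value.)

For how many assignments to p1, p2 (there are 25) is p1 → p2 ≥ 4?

value 4: 15 assignments (counts)
value 3: 4 assignments
value 2: 3 assignments
value 1: 2 assignments
value 0: 1 assignment
So 15 of the 25 assignments meet the threshold.

15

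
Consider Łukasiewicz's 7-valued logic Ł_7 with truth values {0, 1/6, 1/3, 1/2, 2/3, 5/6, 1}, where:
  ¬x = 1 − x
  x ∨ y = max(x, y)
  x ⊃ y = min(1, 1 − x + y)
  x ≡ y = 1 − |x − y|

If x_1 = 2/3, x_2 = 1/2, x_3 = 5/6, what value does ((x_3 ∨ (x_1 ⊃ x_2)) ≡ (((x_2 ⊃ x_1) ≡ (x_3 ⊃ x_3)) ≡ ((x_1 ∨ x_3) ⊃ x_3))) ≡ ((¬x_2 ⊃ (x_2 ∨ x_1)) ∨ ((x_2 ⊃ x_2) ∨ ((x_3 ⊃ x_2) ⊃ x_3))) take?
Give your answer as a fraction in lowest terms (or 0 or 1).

5/6

x_1 ⊃ x_2 = 2/3 ⊃ 1/2 = 5/6
x_3 ∨ (x_1 ⊃ x_2) = 5/6 ∨ 5/6 = 5/6
x_2 ⊃ x_1 = 1/2 ⊃ 2/3 = 1
x_3 ⊃ x_3 = 5/6 ⊃ 5/6 = 1
(x_2 ⊃ x_1) ≡ (x_3 ⊃ x_3) = 1 ≡ 1 = 1
x_1 ∨ x_3 = 2/3 ∨ 5/6 = 5/6
(x_1 ∨ x_3) ⊃ x_3 = 5/6 ⊃ 5/6 = 1
((x_2 ⊃ x_1) ≡ (x_3 ⊃ x_3)) ≡ ((x_1 ∨ x_3) ⊃ x_3) = 1 ≡ 1 = 1
(x_3 ∨ (x_1 ⊃ x_2)) ≡ (((x_2 ⊃ x_1) ≡ (x_3 ⊃ x_3)) ≡ ((x_1 ∨ x_3) ⊃ x_3)) = 5/6 ≡ 1 = 5/6
¬x_2 = ¬1/2 = 1/2
x_2 ∨ x_1 = 1/2 ∨ 2/3 = 2/3
¬x_2 ⊃ (x_2 ∨ x_1) = 1/2 ⊃ 2/3 = 1
x_2 ⊃ x_2 = 1/2 ⊃ 1/2 = 1
x_3 ⊃ x_2 = 5/6 ⊃ 1/2 = 2/3
(x_3 ⊃ x_2) ⊃ x_3 = 2/3 ⊃ 5/6 = 1
(x_2 ⊃ x_2) ∨ ((x_3 ⊃ x_2) ⊃ x_3) = 1 ∨ 1 = 1
(¬x_2 ⊃ (x_2 ∨ x_1)) ∨ ((x_2 ⊃ x_2) ∨ ((x_3 ⊃ x_2) ⊃ x_3)) = 1 ∨ 1 = 1
((x_3 ∨ (x_1 ⊃ x_2)) ≡ (((x_2 ⊃ x_1) ≡ (x_3 ⊃ x_3)) ≡ ((x_1 ∨ x_3) ⊃ x_3))) ≡ ((¬x_2 ⊃ (x_2 ∨ x_1)) ∨ ((x_2 ⊃ x_2) ∨ ((x_3 ⊃ x_2) ⊃ x_3))) = 5/6 ≡ 1 = 5/6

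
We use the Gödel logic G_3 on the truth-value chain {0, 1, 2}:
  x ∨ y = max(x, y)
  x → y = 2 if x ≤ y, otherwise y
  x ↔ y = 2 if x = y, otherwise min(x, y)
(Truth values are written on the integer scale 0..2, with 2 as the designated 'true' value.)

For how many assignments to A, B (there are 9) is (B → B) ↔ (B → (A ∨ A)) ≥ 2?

6

A = 0, B = 0 ↦ 2  ≥
A = 0, B = 1 ↦ 0  <
A = 0, B = 2 ↦ 0  <
A = 1, B = 0 ↦ 2  ≥
A = 1, B = 1 ↦ 2  ≥
A = 1, B = 2 ↦ 1  <
A = 2, B = 0 ↦ 2  ≥
A = 2, B = 1 ↦ 2  ≥
A = 2, B = 2 ↦ 2  ≥
So 6 of the 9 assignments meet the threshold.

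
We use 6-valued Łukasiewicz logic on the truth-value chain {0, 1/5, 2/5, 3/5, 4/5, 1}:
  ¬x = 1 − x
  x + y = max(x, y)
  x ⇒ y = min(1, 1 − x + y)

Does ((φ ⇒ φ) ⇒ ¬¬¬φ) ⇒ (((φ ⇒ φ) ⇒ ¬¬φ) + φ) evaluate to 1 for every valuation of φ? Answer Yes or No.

Counterexample: take φ = 0.
φ ⇒ φ = 0 ⇒ 0 = 1
¬φ = ¬0 = 1
¬¬φ = ¬1 = 0
¬¬¬φ = ¬0 = 1
(φ ⇒ φ) ⇒ ¬¬¬φ = 1 ⇒ 1 = 1
φ ⇒ φ = 0 ⇒ 0 = 1
¬φ = ¬0 = 1
¬¬φ = ¬1 = 0
(φ ⇒ φ) ⇒ ¬¬φ = 1 ⇒ 0 = 0
((φ ⇒ φ) ⇒ ¬¬φ) + φ = 0 + 0 = 0
((φ ⇒ φ) ⇒ ¬¬¬φ) ⇒ (((φ ⇒ φ) ⇒ ¬¬φ) + φ) = 1 ⇒ 0 = 0
This gives 0 ≠ 1.

No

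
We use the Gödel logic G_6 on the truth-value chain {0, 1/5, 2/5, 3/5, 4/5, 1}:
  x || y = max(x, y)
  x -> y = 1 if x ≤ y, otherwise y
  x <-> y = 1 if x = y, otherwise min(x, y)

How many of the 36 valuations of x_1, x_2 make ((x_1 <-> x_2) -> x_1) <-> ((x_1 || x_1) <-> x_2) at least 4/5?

value 1: 1 assignment (counts)
value 4/5: 3 assignments (counts)
value 3/5: 5 assignments
value 2/5: 7 assignments
value 1/5: 9 assignments
value 0: 11 assignments
So 4 of the 36 assignments meet the threshold.

4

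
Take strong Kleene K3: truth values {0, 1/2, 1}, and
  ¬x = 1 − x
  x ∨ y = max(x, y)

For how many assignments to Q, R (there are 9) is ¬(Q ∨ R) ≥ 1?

Q = 0, R = 0 ↦ 1  ≥
Q = 0, R = 1/2 ↦ 1/2  <
Q = 0, R = 1 ↦ 0  <
Q = 1/2, R = 0 ↦ 1/2  <
Q = 1/2, R = 1/2 ↦ 1/2  <
Q = 1/2, R = 1 ↦ 0  <
Q = 1, R = 0 ↦ 0  <
Q = 1, R = 1/2 ↦ 0  <
Q = 1, R = 1 ↦ 0  <
So 1 of the 9 assignments meets the threshold.

1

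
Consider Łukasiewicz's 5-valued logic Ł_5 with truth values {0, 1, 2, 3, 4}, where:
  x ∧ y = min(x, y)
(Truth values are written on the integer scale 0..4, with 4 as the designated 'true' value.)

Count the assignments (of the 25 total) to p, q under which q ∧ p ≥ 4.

value 4: 1 assignment (counts)
value 3: 3 assignments
value 2: 5 assignments
value 1: 7 assignments
value 0: 9 assignments
So 1 of the 25 assignments meets the threshold.

1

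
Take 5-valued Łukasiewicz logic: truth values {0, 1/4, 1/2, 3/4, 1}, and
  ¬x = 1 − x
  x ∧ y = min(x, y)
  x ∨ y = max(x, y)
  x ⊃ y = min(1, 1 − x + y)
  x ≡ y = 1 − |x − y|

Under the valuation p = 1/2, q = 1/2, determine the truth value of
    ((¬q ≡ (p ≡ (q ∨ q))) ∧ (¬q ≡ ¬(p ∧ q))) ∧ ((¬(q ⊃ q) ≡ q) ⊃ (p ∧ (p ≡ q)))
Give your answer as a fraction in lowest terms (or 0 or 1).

1/2

¬q = ¬1/2 = 1/2
q ∨ q = 1/2 ∨ 1/2 = 1/2
p ≡ (q ∨ q) = 1/2 ≡ 1/2 = 1
¬q ≡ (p ≡ (q ∨ q)) = 1/2 ≡ 1 = 1/2
¬q = ¬1/2 = 1/2
p ∧ q = 1/2 ∧ 1/2 = 1/2
¬(p ∧ q) = ¬1/2 = 1/2
¬q ≡ ¬(p ∧ q) = 1/2 ≡ 1/2 = 1
(¬q ≡ (p ≡ (q ∨ q))) ∧ (¬q ≡ ¬(p ∧ q)) = 1/2 ∧ 1 = 1/2
q ⊃ q = 1/2 ⊃ 1/2 = 1
¬(q ⊃ q) = ¬1 = 0
¬(q ⊃ q) ≡ q = 0 ≡ 1/2 = 1/2
p ≡ q = 1/2 ≡ 1/2 = 1
p ∧ (p ≡ q) = 1/2 ∧ 1 = 1/2
(¬(q ⊃ q) ≡ q) ⊃ (p ∧ (p ≡ q)) = 1/2 ⊃ 1/2 = 1
((¬q ≡ (p ≡ (q ∨ q))) ∧ (¬q ≡ ¬(p ∧ q))) ∧ ((¬(q ⊃ q) ≡ q) ⊃ (p ∧ (p ≡ q))) = 1/2 ∧ 1 = 1/2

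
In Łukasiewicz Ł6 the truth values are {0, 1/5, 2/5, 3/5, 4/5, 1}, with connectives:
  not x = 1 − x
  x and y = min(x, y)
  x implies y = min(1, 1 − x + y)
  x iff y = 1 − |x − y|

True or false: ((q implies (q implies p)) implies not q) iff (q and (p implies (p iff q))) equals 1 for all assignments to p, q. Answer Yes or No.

No

Counterexample: take p = 0, q = 0.
q implies p = 0 implies 0 = 1
q implies (q implies p) = 0 implies 1 = 1
not q = not 0 = 1
(q implies (q implies p)) implies not q = 1 implies 1 = 1
p iff q = 0 iff 0 = 1
p implies (p iff q) = 0 implies 1 = 1
q and (p implies (p iff q)) = 0 and 1 = 0
((q implies (q implies p)) implies not q) iff (q and (p implies (p iff q))) = 1 iff 0 = 0
This gives 0 ≠ 1.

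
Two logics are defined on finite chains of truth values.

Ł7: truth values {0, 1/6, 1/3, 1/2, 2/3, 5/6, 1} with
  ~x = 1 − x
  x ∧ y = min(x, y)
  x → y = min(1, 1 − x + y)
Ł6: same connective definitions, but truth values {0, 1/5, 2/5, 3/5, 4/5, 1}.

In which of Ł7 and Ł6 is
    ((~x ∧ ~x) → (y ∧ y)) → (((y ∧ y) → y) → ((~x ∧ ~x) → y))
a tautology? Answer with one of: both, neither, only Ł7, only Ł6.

In Ł7: every assignment gives 1 — tautology.
In Ł6: every assignment gives 1 — tautology.

both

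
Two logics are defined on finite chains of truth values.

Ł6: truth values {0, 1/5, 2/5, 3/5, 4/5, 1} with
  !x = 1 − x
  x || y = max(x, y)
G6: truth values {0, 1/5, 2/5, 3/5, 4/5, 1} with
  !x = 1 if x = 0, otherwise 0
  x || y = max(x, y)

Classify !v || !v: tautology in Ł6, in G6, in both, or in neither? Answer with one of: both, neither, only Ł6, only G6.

In Ł6: at v = 1/5 the value is 4/5 — not a tautology.
In G6: at v = 1/5 the value is 0 — not a tautology.

neither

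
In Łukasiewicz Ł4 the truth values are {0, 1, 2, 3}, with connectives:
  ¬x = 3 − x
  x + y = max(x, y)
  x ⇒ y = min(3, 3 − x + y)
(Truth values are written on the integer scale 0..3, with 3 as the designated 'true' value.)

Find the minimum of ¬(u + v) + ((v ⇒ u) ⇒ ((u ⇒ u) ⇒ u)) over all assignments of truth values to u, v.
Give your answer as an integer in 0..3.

2

Take u = 0, v = 1:
u + v = 0 + 1 = 1
¬(u + v) = ¬1 = 2
v ⇒ u = 1 ⇒ 0 = 2
u ⇒ u = 0 ⇒ 0 = 3
(u ⇒ u) ⇒ u = 3 ⇒ 0 = 0
(v ⇒ u) ⇒ ((u ⇒ u) ⇒ u) = 2 ⇒ 0 = 1
¬(u + v) + ((v ⇒ u) ⇒ ((u ⇒ u) ⇒ u)) = 2 + 1 = 2
No assignment yields a value below 2, so this is the minimum.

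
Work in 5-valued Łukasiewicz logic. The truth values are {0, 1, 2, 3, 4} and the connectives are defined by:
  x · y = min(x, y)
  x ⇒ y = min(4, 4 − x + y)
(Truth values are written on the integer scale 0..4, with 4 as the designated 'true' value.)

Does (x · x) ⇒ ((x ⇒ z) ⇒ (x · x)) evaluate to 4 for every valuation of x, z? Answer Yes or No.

At x = 3, z = 4, for instance:
x · x = 3 · 3 = 3
x ⇒ z = 3 ⇒ 4 = 4
(x ⇒ z) ⇒ (x · x) = 4 ⇒ 3 = 3
(x · x) ⇒ ((x ⇒ z) ⇒ (x · x)) = 3 ⇒ 3 = 4
and checking the remaining 24 assignments likewise gives ≥ 4 in every case.

Yes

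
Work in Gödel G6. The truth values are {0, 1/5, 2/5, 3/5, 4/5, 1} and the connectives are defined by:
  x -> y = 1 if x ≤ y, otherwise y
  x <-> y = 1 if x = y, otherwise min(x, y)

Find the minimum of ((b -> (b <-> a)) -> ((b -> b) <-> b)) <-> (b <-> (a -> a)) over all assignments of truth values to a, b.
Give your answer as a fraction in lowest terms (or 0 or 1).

Take a = 0, b = 1/5:
b <-> a = 1/5 <-> 0 = 0
b -> (b <-> a) = 1/5 -> 0 = 0
b -> b = 1/5 -> 1/5 = 1
(b -> b) <-> b = 1 <-> 1/5 = 1/5
(b -> (b <-> a)) -> ((b -> b) <-> b) = 0 -> 1/5 = 1
a -> a = 0 -> 0 = 1
b <-> (a -> a) = 1/5 <-> 1 = 1/5
((b -> (b <-> a)) -> ((b -> b) <-> b)) <-> (b <-> (a -> a)) = 1 <-> 1/5 = 1/5
No assignment yields a value below 1/5, so this is the minimum.

1/5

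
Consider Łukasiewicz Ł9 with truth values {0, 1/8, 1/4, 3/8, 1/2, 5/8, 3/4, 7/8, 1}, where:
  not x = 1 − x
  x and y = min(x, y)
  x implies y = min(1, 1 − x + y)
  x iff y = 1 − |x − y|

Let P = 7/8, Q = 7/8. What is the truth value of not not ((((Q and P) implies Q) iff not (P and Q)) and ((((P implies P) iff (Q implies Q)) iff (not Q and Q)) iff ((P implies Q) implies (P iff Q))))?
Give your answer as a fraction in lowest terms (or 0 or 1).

Q and P = 7/8 and 7/8 = 7/8
(Q and P) implies Q = 7/8 implies 7/8 = 1
P and Q = 7/8 and 7/8 = 7/8
not (P and Q) = not 7/8 = 1/8
((Q and P) implies Q) iff not (P and Q) = 1 iff 1/8 = 1/8
P implies P = 7/8 implies 7/8 = 1
Q implies Q = 7/8 implies 7/8 = 1
(P implies P) iff (Q implies Q) = 1 iff 1 = 1
not Q = not 7/8 = 1/8
not Q and Q = 1/8 and 7/8 = 1/8
((P implies P) iff (Q implies Q)) iff (not Q and Q) = 1 iff 1/8 = 1/8
P implies Q = 7/8 implies 7/8 = 1
P iff Q = 7/8 iff 7/8 = 1
(P implies Q) implies (P iff Q) = 1 implies 1 = 1
(((P implies P) iff (Q implies Q)) iff (not Q and Q)) iff ((P implies Q) implies (P iff Q)) = 1/8 iff 1 = 1/8
(((Q and P) implies Q) iff not (P and Q)) and ((((P implies P) iff (Q implies Q)) iff (not Q and Q)) iff ((P implies Q) implies (P iff Q))) = 1/8 and 1/8 = 1/8
not ((((Q and P) implies Q) iff not (P and Q)) and ((((P implies P) iff (Q implies Q)) iff (not Q and Q)) iff ((P implies Q) implies (P iff Q)))) = not 1/8 = 7/8
not not ((((Q and P) implies Q) iff not (P and Q)) and ((((P implies P) iff (Q implies Q)) iff (not Q and Q)) iff ((P implies Q) implies (P iff Q)))) = not 7/8 = 1/8

1/8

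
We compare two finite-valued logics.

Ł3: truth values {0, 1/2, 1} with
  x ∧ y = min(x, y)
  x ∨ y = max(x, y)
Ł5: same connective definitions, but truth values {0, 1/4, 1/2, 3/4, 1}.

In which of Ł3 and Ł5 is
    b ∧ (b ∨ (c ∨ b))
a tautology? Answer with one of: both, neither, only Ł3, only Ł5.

neither

In Ł3: at b = 0, c = 0 the value is 0 — not a tautology.
In Ł5: at b = 0, c = 0 the value is 0 — not a tautology.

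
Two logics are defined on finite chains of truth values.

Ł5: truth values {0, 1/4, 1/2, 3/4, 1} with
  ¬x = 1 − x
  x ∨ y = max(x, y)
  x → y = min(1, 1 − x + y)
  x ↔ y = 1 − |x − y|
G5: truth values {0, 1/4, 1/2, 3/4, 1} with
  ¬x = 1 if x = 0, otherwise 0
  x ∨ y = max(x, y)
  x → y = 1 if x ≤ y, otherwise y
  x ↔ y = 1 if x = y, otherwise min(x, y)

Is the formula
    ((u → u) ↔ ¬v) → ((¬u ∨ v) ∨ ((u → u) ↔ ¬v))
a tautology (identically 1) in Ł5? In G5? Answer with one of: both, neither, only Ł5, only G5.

both

In Ł5: every assignment gives 1 — tautology.
In G5: every assignment gives 1 — tautology.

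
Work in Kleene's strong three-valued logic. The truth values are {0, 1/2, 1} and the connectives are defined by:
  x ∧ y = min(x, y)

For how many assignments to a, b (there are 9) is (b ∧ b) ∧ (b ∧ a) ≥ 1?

1

a = 0, b = 0 ↦ 0  <
a = 0, b = 1/2 ↦ 0  <
a = 0, b = 1 ↦ 0  <
a = 1/2, b = 0 ↦ 0  <
a = 1/2, b = 1/2 ↦ 1/2  <
a = 1/2, b = 1 ↦ 1/2  <
a = 1, b = 0 ↦ 0  <
a = 1, b = 1/2 ↦ 1/2  <
a = 1, b = 1 ↦ 1  ≥
So 1 of the 9 assignments meets the threshold.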